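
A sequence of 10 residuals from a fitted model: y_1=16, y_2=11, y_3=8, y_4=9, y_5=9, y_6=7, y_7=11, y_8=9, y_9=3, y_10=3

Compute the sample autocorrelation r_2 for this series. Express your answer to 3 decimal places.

-0.149

Mean ȳ = (16 + 11 + 8 + 9 + 9 + 7 + 11 + 9 + 3 + 3)/10 = 8.6000
Numerator Σ_{t=1}^{8}(y_t−ȳ)(y_{t+2}−ȳ) = -19.7200
Denominator Σ(y_t−ȳ)² = 132.4000
r_2 = -19.7200 / 132.4000 = -0.149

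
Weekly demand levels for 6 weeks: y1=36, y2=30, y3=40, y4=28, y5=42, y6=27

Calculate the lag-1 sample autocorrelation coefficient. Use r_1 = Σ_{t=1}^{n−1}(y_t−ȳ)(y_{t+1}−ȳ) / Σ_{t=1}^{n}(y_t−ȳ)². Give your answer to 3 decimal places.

-0.837

Mean ȳ = (36 + 30 + 40 + 28 + 42 + 27)/6 = 33.8333
Deviations from mean: 2.1667, -3.8333, 6.1667, -5.8333, 8.1667, -6.8333
Numerator Σ_{t=1}^{5}(y_t−ȳ)(y_{t+1}−ȳ) = -171.3611
Denominator Σ(y_t−ȳ)² = 204.8333
r_1 = -171.3611 / 204.8333 = -0.837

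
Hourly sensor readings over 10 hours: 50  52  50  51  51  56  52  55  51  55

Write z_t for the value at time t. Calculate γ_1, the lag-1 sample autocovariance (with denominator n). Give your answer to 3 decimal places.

Mean z̄ = (50 + 52 + 50 + 51 + 51 + 56 + 52 + 55 + 51 + 55)/10 = 52.3000
Σ_{t=1}^{9}(z_t−z̄)(z_{t+1}−z̄) = -7.6900
γ_1 = -7.6900 / 10 = -0.769

-0.769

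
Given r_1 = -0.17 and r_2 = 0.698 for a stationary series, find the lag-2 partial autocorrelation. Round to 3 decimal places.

0.689

φ_{22} = (r_2 − r_1²) / (1 − r_1²)
r_1² = (-0.17)² = 0.0289
Numerator = 0.698 − 0.0289 = 0.6691; denominator = 1 − 0.0289 = 0.9711
φ_{22} = 0.6691 / 0.9711 = 0.689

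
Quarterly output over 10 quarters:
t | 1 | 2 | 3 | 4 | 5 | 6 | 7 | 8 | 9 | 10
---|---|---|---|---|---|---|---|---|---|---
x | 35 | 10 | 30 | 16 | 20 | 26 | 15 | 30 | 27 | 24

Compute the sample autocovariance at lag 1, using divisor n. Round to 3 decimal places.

-32.909

Mean x̄ = (35 + 10 + 30 + 16 + 20 + 26 + 15 + 30 + 27 + 24)/10 = 23.3000
Σ_{t=1}^{9}(x_t−x̄)(x_{t+1}−x̄) = -329.0900
γ_1 = -329.0900 / 10 = -32.909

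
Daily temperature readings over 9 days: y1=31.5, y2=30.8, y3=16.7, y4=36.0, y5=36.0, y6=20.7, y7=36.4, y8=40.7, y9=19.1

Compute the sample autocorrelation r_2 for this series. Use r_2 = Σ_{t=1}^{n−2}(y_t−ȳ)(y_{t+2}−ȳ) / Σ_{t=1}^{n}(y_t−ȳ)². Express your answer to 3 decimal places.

Mean ȳ = (31.5 + 30.8 + 16.7 + 36.0 + 36.0 + 20.7 + 36.4 + 40.7 + 19.1)/9 = 29.7667
Σ(y_t−ȳ)(y_{t+2}−ȳ) = (-22.6489) + (6.4411) + (-81.4489) + (-56.5156) + (41.3478) + (-99.1289) + (-70.7556) = -282.7089
Denominator Σ(y_t−ȳ)² = 612.0400
r_2 = -282.7089 / 612.0400 = -0.462

-0.462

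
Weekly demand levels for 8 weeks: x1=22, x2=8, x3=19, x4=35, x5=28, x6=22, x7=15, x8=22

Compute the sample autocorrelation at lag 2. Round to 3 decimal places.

-0.511

Mean x̄ = (22 + 8 + 19 + 35 + 28 + 22 + 15 + 22)/8 = 21.3750
Deviations from mean: 0.6250, -13.3750, -2.3750, 13.6250, 6.6250, 0.6250, -6.3750, 0.6250
Σ(x_t−x̄)(x_{t+2}−x̄) = (-1.4844) + (-182.2344) + (-15.7344) + (8.5156) + (-42.2344) + (0.3906) = -232.7813
Denominator Σ(x_t−x̄)² = 455.8750
r_2 = -232.7813 / 455.8750 = -0.511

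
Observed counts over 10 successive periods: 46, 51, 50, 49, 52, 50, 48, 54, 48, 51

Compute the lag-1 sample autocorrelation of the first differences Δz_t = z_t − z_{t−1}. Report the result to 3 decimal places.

First differences Δz: 5, -1, -1, 3, -2, -2, 6, -6, 3
Mean of differences = 0.5556
Numerator Σ(Δz_t−Δz̄)(Δz_{t+1}−Δz̄) = -73.6420
Denominator Σ(Δz_t−Δz̄)² = 122.2222
r_1(Δz) = -73.6420 / 122.2222 = -0.603

-0.603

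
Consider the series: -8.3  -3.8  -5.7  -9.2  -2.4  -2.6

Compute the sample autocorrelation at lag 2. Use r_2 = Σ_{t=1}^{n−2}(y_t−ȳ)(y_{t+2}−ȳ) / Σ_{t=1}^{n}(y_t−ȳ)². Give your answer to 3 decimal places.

-0.390

Mean ȳ = (-8.3 − 3.8 − 5.7 − 9.2 − 2.4 − 2.6)/6 = -5.3333
Numerator Σ_{t=1}^{4}(y_t−ȳ)(y_{t+2}−ȳ) = -16.4856
Denominator Σ(y_t−ȳ)² = 42.3133
r_2 = -16.4856 / 42.3133 = -0.390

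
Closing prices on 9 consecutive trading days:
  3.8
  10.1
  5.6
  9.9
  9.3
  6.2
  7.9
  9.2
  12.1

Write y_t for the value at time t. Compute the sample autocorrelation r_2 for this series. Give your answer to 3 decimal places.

0.092

Mean ȳ = (3.8 + 10.1 + 5.6 + 9.9 + 9.3 + 6.2 + 7.9 + 9.2 + 12.1)/9 = 8.2333
Σ(y_t−ȳ)(y_{t+2}−ȳ) = (11.6744) + (3.1111) + (-2.8089) + (-3.3889) + (-0.3556) + (-1.9656) + (-1.2889) = 4.9778
Denominator Σ(y_t−ȳ)² = 54.1200
r_2 = 4.9778 / 54.1200 = 0.092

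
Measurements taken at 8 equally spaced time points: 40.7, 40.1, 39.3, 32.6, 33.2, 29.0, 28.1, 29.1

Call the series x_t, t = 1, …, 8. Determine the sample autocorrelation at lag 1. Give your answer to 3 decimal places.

Mean x̄ = (40.7 + 40.1 + 39.3 + 32.6 + 33.2 + 29.0 + 28.1 + 29.1)/8 = 34.0125
Deviations from mean: 6.6875, 6.0875, 5.2875, -1.4125, -0.8125, -5.0125, -5.9125, -4.9125
Σ(x_t−x̄)(x_{t+1}−x̄) = (40.7102) + (32.1877) + (-7.4686) + (1.1477) + (4.0727) + (29.6364) + (29.0452) = 129.3311
Denominator Σ(x_t−x̄)² = 196.6088
r_1 = 129.3311 / 196.6088 = 0.658

0.658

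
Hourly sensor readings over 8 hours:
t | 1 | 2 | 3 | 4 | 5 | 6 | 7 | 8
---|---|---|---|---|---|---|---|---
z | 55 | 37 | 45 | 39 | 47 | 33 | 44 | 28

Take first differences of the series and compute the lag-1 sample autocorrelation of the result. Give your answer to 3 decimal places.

First differences Δz: -18, 8, -6, 8, -14, 11, -16
Mean of differences = -3.8571
Numerator Σ(Δz_t−Δz̄)(Δz_{t+1}−Δz̄) = -669.8776
Denominator Σ(Δz_t−Δz̄)² = 956.8571
r_1(Δz) = -669.8776 / 956.8571 = -0.700

-0.700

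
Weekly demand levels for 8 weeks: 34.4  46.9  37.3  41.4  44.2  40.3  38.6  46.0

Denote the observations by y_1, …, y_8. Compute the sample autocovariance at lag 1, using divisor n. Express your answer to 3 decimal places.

-9.240

Mean ȳ = (34.4 + 46.9 + 37.3 + 41.4 + 44.2 + 40.3 + 38.6 + 46.0)/8 = 41.1375
Σ_{t=1}^{7}(y_t−ȳ)(y_{t+1}−ȳ) = -73.9202
γ_1 = -73.9202 / 8 = -9.240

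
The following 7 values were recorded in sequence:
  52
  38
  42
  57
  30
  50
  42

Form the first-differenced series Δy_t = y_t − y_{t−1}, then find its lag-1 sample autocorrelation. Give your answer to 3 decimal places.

-0.672

First differences Δy: -14, 4, 15, -27, 20, -8
Mean of differences = -1.6667
Numerator Σ(Δy_t−Δȳ)(Δy_{t+1}−Δȳ) = -1083.7778
Denominator Σ(Δy_t−Δȳ)² = 1613.3333
r_1(Δy) = -1083.7778 / 1613.3333 = -0.672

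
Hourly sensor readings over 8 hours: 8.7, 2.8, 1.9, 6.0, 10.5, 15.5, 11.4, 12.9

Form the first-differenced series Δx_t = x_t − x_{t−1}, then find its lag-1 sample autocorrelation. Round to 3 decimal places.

0.091

First differences Δx: -5.9, -0.9, 4.1, 4.5, 5.0, -4.1, 1.5
Mean of differences = 0.6000
Numerator Σ(Δx_t−Δx̄)(Δx_{t+1}−Δx̄) = 10.4000
Denominator Σ(Δx_t−Δx̄)² = 114.2200
r_1(Δx) = 10.4000 / 114.2200 = 0.091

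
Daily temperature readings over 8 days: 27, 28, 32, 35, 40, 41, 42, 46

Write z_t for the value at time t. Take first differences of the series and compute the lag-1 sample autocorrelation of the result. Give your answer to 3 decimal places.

-0.251

First differences Δz: 1, 4, 3, 5, 1, 1, 4
Mean of differences = 2.7143
Numerator Σ(Δz_t−Δz̄)(Δz_{t+1}−Δz̄) = -4.3673
Denominator Σ(Δz_t−Δz̄)² = 17.4286
r_1(Δz) = -4.3673 / 17.4286 = -0.251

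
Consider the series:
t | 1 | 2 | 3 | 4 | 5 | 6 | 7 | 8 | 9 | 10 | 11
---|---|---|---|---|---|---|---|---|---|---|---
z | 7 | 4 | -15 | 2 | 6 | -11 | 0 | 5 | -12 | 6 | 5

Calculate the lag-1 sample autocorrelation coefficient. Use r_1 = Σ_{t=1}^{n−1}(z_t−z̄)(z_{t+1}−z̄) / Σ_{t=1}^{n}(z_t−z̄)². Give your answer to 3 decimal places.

Mean z̄ = (7 + 4 − 15 + 2 + 6 − 11 + 0 + 5 − 12 + 6 + 5)/11 = -0.2727
Numerator Σ_{t=1}^{10}(z_t−z̄)(z_{t+1}−z̄) = -222.1653
Denominator Σ(z_t−z̄)² = 680.1818
r_1 = -222.1653 / 680.1818 = -0.327

-0.327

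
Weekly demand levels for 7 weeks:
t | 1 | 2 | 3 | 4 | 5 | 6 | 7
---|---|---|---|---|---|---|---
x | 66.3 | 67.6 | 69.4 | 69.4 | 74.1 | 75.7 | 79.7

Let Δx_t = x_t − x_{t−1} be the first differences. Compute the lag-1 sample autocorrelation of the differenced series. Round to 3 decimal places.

First differences Δx: 1.3, 1.8, 0.0, 4.7, 1.6, 4.0
Mean of differences = 2.2333
Numerator Σ(Δx_t−Δx̄)(Δx_{t+1}−Δx̄) = -6.8178
Denominator Σ(Δx_t−Δx̄)² = 15.6533
r_1(Δx) = -6.8178 / 15.6533 = -0.436

-0.436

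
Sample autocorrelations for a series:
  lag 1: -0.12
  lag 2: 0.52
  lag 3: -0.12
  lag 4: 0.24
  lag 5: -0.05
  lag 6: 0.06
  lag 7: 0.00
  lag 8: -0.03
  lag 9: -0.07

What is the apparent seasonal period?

The largest autocorrelation is r_2 = 0.52, with a weaker echo at lag 4 (0.24); the remaining lags stay at or below 0.06.
The dominant spike at lag 2 indicates a seasonal period of 2.

2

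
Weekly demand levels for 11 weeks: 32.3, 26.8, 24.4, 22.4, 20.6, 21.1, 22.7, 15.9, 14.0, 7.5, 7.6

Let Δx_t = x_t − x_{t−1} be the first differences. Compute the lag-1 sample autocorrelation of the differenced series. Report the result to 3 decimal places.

First differences Δx: -5.5, -2.4, -2.0, -1.8, 0.5, 1.6, -6.8, -1.9, -6.5, 0.1
Mean of differences = -2.4700
Numerator Σ(Δx_t−Δx̄)(Δx_{t+1}−Δx̄) = -18.5319
Denominator Σ(Δx_t−Δx̄)² = 77.1610
r_1(Δx) = -18.5319 / 77.1610 = -0.240

-0.240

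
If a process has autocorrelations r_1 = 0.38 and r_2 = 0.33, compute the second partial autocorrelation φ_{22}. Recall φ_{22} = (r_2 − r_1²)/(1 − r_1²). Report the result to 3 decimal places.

φ_{22} = (r_2 − r_1²) / (1 − r_1²)
r_1² = (0.38)² = 0.1444
Numerator = 0.33 − 0.1444 = 0.1856; denominator = 1 − 0.1444 = 0.8556
φ_{22} = 0.1856 / 0.8556 = 0.217

0.217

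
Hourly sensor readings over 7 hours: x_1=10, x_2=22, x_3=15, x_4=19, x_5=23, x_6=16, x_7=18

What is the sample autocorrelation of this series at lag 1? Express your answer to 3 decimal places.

Mean x̄ = (10 + 22 + 15 + 19 + 23 + 16 + 18)/7 = 17.5714
Deviations from mean: -7.5714, 4.4286, -2.5714, 1.4286, 5.4286, -1.5714, 0.4286
Σ(x_t−x̄)(x_{t+1}−x̄) = (-33.5306) + (-11.3878) + (-3.6735) + (7.7551) + (-8.5306) + (-0.6735) = -50.0408
Denominator Σ(x_t−x̄)² = 117.7143
r_1 = -50.0408 / 117.7143 = -0.425

-0.425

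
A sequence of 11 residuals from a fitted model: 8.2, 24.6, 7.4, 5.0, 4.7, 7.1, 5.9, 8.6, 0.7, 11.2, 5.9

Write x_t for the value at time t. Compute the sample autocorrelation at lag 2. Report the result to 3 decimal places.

-0.012

Mean x̄ = (8.2 + 24.6 + 7.4 + 5.0 + 4.7 + 7.1 + 5.9 + 8.6 + 0.7 + 11.2 + 5.9)/11 = 8.1182
Numerator Σ_{t=1}^{9}(x_t−x̄)(x_{t+2}−x̄) = -4.3361
Denominator Σ(x_t−x̄)² = 369.2164
r_2 = -4.3361 / 369.2164 = -0.012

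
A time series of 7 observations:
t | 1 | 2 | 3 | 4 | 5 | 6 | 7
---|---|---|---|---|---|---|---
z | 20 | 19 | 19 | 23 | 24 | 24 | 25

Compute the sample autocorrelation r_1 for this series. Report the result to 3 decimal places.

Mean z̄ = (20 + 19 + 19 + 23 + 24 + 24 + 25)/7 = 22.0000
Σ(z_t−z̄)(z_{t+1}−z̄) = (6.0000) + (9.0000) + (-3.0000) + (2.0000) + (4.0000) + (6.0000) = 24.0000
Denominator Σ(z_t−z̄)² = 40.0000
r_1 = 24.0000 / 40.0000 = 0.600

0.600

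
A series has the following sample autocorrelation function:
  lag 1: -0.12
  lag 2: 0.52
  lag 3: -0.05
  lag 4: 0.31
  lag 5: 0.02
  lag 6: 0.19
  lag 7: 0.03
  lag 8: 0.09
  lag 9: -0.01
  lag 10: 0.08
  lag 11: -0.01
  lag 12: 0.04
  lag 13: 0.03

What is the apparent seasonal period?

2

The largest autocorrelation is r_2 = 0.52, with weaker echoes at lags 4 (0.31) and 6 (0.19); the remaining lags stay at or below 0.09.
The dominant spike at lag 2 indicates a seasonal period of 2.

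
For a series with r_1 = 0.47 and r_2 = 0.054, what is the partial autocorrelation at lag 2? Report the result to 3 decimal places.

-0.214

φ_{22} = (r_2 − r_1²) / (1 − r_1²)
r_1² = (0.47)² = 0.2209
Numerator = 0.054 − 0.2209 = -0.1669; denominator = 1 − 0.2209 = 0.7791
φ_{22} = -0.1669 / 0.7791 = -0.214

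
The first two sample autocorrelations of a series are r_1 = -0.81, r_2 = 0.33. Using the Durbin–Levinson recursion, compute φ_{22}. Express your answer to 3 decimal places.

-0.948

φ_{22} = (r_2 − r_1²) / (1 − r_1²)
r_1² = (-0.81)² = 0.6561
Numerator = 0.33 − 0.6561 = -0.3261; denominator = 1 − 0.6561 = 0.3439
φ_{22} = -0.3261 / 0.3439 = -0.948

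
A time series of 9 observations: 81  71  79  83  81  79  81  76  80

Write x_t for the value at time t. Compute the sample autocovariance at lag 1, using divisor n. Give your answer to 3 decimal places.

Mean x̄ = (81 + 71 + 79 + 83 + 81 + 79 + 81 + 76 + 80)/9 = 79.0000
Σ_{t=1}^{8}(x_t−x̄)(x_{t+1}−x̄) = -17.0000
γ_1 = -17.0000 / 9 = -1.889

-1.889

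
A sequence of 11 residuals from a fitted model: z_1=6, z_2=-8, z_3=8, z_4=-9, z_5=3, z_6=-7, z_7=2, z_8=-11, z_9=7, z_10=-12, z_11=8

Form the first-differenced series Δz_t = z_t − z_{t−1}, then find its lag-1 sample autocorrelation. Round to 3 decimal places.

-0.855

First differences Δz: -14, 16, -17, 12, -10, 9, -13, 18, -19, 20
Mean of differences = 0.2000
Numerator Σ(Δz_t−Δz̄)(Δz_{t+1}−Δz̄) = -1982.2400
Denominator Σ(Δz_t−Δz̄)² = 2319.6000
r_1(Δz) = -1982.2400 / 2319.6000 = -0.855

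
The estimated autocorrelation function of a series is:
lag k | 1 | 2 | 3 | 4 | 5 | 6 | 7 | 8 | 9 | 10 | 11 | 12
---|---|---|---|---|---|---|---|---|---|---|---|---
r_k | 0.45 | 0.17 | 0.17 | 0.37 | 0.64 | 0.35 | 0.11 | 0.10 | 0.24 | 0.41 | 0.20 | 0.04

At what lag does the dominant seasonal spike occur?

5

The largest autocorrelation is r_5 = 0.64; the remaining lags stay at or below 0.45. The elevated value at lag 1 (0.45), dropping to 0.17 at lag 2, reflects decaying short-term dependence rather than seasonality.
The dominant spike at lag 5 indicates a seasonal period of 5.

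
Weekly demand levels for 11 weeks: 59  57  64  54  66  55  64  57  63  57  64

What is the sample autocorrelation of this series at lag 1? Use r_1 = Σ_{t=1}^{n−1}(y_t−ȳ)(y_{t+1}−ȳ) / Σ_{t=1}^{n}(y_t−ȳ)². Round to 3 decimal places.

-0.885

Mean ȳ = (59 + 57 + 64 + 54 + 66 + 55 + 64 + 57 + 63 + 57 + 64)/11 = 60.0000
Numerator Σ_{t=1}^{10}(y_t−ȳ)(y_{t+1}−ȳ) = -161.0000
Denominator Σ(y_t−ȳ)² = 182.0000
r_1 = -161.0000 / 182.0000 = -0.885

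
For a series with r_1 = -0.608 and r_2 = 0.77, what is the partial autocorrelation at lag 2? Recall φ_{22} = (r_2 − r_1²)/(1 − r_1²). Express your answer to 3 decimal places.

0.635

φ_{22} = (r_2 − r_1²) / (1 − r_1²)
r_1² = (-0.608)² = 0.369664
Numerator = 0.77 − 0.3697 = 0.4003; denominator = 1 − 0.3697 = 0.6303
φ_{22} = 0.4003 / 0.6303 = 0.635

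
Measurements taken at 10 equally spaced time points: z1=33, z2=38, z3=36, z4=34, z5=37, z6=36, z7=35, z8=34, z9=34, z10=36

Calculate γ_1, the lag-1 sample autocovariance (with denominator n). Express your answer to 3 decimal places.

-0.529

Mean z̄ = (33 + 38 + 36 + 34 + 37 + 36 + 35 + 34 + 34 + 36)/10 = 35.3000
Σ_{t=1}^{9}(z_t−z̄)(z_{t+1}−z̄) = -5.2900
γ_1 = -5.2900 / 10 = -0.529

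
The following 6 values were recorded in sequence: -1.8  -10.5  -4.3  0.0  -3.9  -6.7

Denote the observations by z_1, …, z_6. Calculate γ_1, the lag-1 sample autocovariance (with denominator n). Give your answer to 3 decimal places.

-2.524

Mean z̄ = (-1.8 − 10.5 − 4.3 + 0.0 − 3.9 − 6.7)/6 = -4.5333
Σ_{t=1}^{5}(z_t−z̄)(z_{t+1}−z̄) = -15.1444
γ_1 = -15.1444 / 6 = -2.524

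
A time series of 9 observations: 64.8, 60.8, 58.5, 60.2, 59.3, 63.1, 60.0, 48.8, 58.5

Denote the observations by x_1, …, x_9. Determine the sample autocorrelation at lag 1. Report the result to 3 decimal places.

Mean x̄ = (64.8 + 60.8 + 58.5 + 60.2 + 59.3 + 63.1 + 60.0 + 48.8 + 58.5)/9 = 59.3333
Numerator Σ_{t=1}^{8}(x_t−x̄)(x_{t+1}−x̄) = 10.1856
Denominator Σ(x_t−x̄)² = 159.7600
r_1 = 10.1856 / 159.7600 = 0.064

0.064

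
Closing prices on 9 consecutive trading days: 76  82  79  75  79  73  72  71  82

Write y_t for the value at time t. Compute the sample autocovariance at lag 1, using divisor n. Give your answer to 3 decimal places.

0.583

Mean ȳ = (76 + 82 + 79 + 75 + 79 + 73 + 72 + 71 + 82)/9 = 76.5556
Σ_{t=1}^{8}(y_t−ȳ)(y_{t+1}−ȳ) = 5.2469
γ_1 = 5.2469 / 9 = 0.583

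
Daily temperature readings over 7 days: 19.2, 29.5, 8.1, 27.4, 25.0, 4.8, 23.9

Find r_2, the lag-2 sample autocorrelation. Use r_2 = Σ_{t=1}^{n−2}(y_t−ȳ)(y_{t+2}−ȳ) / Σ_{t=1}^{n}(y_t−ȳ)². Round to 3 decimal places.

Mean ȳ = (19.2 + 29.5 + 8.1 + 27.4 + 25.0 + 4.8 + 23.9)/7 = 19.7000
Deviations from mean: -0.5000, 9.8000, -11.6000, 7.7000, 5.3000, -14.9000, 4.2000
Numerator Σ_{t=1}^{5}(y_t−ȳ)(y_{t+2}−ȳ) = -72.6900
Denominator Σ(y_t−ȳ)² = 557.8800
r_2 = -72.6900 / 557.8800 = -0.130

-0.130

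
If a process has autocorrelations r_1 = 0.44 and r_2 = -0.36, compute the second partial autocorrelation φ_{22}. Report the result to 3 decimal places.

-0.687

φ_{22} = (r_2 − r_1²) / (1 − r_1²)
r_1² = (0.44)² = 0.1936
Numerator = -0.36 − 0.1936 = -0.5536; denominator = 1 − 0.1936 = 0.8064
φ_{22} = -0.5536 / 0.8064 = -0.687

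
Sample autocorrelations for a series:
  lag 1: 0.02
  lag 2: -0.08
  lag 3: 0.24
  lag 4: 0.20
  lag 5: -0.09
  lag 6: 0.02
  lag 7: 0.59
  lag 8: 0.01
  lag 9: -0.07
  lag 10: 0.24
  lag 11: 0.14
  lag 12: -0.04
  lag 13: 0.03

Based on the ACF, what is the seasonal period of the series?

The largest autocorrelation is r_7 = 0.59; the remaining lags stay at or below 0.24.
The dominant spike at lag 7 indicates a seasonal period of 7.

7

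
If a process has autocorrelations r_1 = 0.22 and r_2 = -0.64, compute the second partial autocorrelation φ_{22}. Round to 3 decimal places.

φ_{22} = (r_2 − r_1²) / (1 − r_1²)
r_1² = (0.22)² = 0.0484
Numerator = -0.64 − 0.0484 = -0.6884; denominator = 1 − 0.0484 = 0.9516
φ_{22} = -0.6884 / 0.9516 = -0.723

-0.723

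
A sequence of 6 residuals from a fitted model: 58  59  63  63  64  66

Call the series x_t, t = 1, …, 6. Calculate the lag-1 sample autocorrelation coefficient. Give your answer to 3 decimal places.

0.423

Mean x̄ = (58 + 59 + 63 + 63 + 64 + 66)/6 = 62.1667
Σ(x_t−x̄)(x_{t+1}−x̄) = (13.1944) + (-2.6389) + (0.6944) + (1.5278) + (7.0278) = 19.8056
Denominator Σ(x_t−x̄)² = 46.8333
r_1 = 19.8056 / 46.8333 = 0.423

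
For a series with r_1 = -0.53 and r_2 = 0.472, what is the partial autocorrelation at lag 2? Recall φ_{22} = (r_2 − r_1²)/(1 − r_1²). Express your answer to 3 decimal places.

0.266

φ_{22} = (r_2 − r_1²) / (1 − r_1²)
r_1² = (-0.53)² = 0.2809
Numerator = 0.472 − 0.2809 = 0.1911; denominator = 1 − 0.2809 = 0.7191
φ_{22} = 0.1911 / 0.7191 = 0.266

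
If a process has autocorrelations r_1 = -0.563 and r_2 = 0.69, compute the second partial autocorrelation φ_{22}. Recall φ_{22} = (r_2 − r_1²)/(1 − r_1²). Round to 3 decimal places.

0.546

φ_{22} = (r_2 − r_1²) / (1 − r_1²)
r_1² = (-0.563)² = 0.316969
Numerator = 0.69 − 0.3170 = 0.3730; denominator = 1 − 0.3170 = 0.6830
φ_{22} = 0.3730 / 0.6830 = 0.546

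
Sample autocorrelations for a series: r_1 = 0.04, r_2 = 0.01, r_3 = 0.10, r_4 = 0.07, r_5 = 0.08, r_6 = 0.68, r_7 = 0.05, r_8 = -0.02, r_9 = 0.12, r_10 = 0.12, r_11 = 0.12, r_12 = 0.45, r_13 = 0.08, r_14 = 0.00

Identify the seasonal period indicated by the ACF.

6

The largest autocorrelation is r_6 = 0.68, with a weaker echo at lag 12 (0.45); the remaining lags stay at or below 0.12.
The dominant spike at lag 6 indicates a seasonal period of 6.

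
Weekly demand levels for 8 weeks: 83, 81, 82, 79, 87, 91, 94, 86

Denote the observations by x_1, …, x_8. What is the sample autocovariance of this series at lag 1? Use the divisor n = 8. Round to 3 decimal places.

12.420

Mean x̄ = (83 + 81 + 82 + 79 + 87 + 91 + 94 + 86)/8 = 85.3750
Deviations: -2.3750, -4.3750, -3.3750, -6.3750, 1.6250, 5.6250, 8.6250, 0.6250
Σ_{t=1}^{7}(x_t−x̄)(x_{t+1}−x̄) = 99.3594
γ_1 = 99.3594 / 8 = 12.420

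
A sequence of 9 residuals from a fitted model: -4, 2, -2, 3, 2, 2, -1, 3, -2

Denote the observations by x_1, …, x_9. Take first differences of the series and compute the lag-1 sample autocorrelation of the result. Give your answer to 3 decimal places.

First differences Δx: 6, -4, 5, -1, 0, -3, 4, -5
Mean of differences = 0.2500
Numerator Σ(Δx_t−Δx̄)(Δx_{t+1}−Δx̄) = -81.3125
Denominator Σ(Δx_t−Δx̄)² = 127.5000
r_1(Δx) = -81.3125 / 127.5000 = -0.638

-0.638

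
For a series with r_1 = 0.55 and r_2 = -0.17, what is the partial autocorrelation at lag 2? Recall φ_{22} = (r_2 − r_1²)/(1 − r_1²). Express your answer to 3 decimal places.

-0.677

φ_{22} = (r_2 − r_1²) / (1 − r_1²)
r_1² = (0.55)² = 0.3025
Numerator = -0.17 − 0.3025 = -0.4725; denominator = 1 − 0.3025 = 0.6975
φ_{22} = -0.4725 / 0.6975 = -0.677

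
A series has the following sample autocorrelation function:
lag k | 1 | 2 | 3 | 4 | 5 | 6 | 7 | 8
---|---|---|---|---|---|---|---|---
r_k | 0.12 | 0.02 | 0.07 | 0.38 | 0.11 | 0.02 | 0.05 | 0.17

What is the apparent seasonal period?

The largest autocorrelation is r_4 = 0.38, with a weaker echo at lag 8 (0.17); the remaining lags stay at or below 0.12.
The dominant spike at lag 4 indicates a seasonal period of 4.

4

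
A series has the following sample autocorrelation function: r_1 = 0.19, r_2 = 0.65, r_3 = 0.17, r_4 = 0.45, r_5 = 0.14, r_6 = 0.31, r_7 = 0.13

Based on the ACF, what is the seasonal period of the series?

2

The largest autocorrelation is r_2 = 0.65, with weaker echoes at lags 4 (0.45) and 6 (0.31); the remaining lags stay at or below 0.19.
The dominant spike at lag 2 indicates a seasonal period of 2.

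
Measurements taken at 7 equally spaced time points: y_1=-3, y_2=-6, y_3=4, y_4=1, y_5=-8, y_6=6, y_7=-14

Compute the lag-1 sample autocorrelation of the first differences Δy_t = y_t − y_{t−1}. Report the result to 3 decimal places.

First differences Δy: -3, 10, -3, -9, 14, -20
Mean of differences = -1.8333
Numerator Σ(Δy_t−Δȳ)(Δy_{t+1}−Δȳ) = -420.3611
Denominator Σ(Δy_t−Δȳ)² = 774.8333
r_1(Δy) = -420.3611 / 774.8333 = -0.543

-0.543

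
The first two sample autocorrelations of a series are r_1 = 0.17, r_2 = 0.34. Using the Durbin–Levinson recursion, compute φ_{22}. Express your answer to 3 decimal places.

0.320

φ_{22} = (r_2 − r_1²) / (1 − r_1²)
r_1² = (0.17)² = 0.0289
Numerator = 0.34 − 0.0289 = 0.3111; denominator = 1 − 0.0289 = 0.9711
φ_{22} = 0.3111 / 0.9711 = 0.320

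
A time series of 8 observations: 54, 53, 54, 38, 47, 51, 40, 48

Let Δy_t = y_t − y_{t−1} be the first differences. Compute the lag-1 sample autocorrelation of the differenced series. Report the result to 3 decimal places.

First differences Δy: -1, 1, -16, 9, 4, -11, 8
Mean of differences = -0.8571
Numerator Σ(Δy_t−Δȳ)(Δy_{t+1}−Δȳ) = -268.8776
Denominator Σ(Δy_t−Δȳ)² = 534.8571
r_1(Δy) = -268.8776 / 534.8571 = -0.503

-0.503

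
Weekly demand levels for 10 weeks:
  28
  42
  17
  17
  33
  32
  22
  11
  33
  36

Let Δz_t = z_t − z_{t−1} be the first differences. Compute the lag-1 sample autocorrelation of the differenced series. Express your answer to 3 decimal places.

First differences Δz: 14, -25, 0, 16, -1, -10, -11, 22, 3
Mean of differences = 0.8889
Numerator Σ(Δz_t−Δz̄)(Δz_{t+1}−Δz̄) = -414.7901
Denominator Σ(Δz_t−Δz̄)² = 1784.8889
r_1(Δz) = -414.7901 / 1784.8889 = -0.232

-0.232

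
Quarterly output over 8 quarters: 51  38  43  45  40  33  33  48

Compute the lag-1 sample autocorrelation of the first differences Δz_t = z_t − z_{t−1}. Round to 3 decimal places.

-0.065

First differences Δz: -13, 5, 2, -5, -7, 0, 15
Mean of differences = -0.4286
Numerator Σ(Δz_t−Δz̄)(Δz_{t+1}−Δz̄) = -32.3265
Denominator Σ(Δz_t−Δz̄)² = 495.7143
r_1(Δz) = -32.3265 / 495.7143 = -0.065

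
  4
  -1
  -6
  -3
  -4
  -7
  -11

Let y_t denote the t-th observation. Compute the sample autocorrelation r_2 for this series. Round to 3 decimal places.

Mean ȳ = (4 − 1 − 6 − 3 − 4 − 7 − 11)/7 = -4.0000
Σ(y_t−ȳ)(y_{t+2}−ȳ) = (-16.0000) + (3.0000) + (0.0000) + (-3.0000) + (0.0000) = -16.0000
Denominator Σ(y_t−ȳ)² = 136.0000
r_2 = -16.0000 / 136.0000 = -0.118

-0.118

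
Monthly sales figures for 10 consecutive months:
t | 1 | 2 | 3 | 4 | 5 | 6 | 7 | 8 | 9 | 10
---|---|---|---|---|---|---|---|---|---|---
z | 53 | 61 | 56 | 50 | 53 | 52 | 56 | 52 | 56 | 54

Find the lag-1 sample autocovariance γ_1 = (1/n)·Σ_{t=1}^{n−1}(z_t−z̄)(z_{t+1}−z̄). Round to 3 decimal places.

-0.829

Mean z̄ = (53 + 61 + 56 + 50 + 53 + 52 + 56 + 52 + 56 + 54)/10 = 54.3000
Σ_{t=1}^{9}(z_t−z̄)(z_{t+1}−z̄) = -8.2900
γ_1 = -8.2900 / 10 = -0.829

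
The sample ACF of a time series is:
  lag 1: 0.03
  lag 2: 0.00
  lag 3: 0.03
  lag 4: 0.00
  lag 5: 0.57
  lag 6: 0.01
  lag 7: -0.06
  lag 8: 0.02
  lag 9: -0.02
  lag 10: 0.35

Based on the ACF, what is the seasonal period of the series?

5

The largest autocorrelation is r_5 = 0.57, with a weaker echo at lag 10 (0.35); the remaining lags stay at or below 0.03.
The dominant spike at lag 5 indicates a seasonal period of 5.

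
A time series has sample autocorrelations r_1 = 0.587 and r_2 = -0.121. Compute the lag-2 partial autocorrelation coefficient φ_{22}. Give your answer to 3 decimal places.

φ_{22} = (r_2 − r_1²) / (1 − r_1²)
r_1² = (0.587)² = 0.344569
Numerator = -0.121 − 0.3446 = -0.4656; denominator = 1 − 0.3446 = 0.6554
φ_{22} = -0.4656 / 0.6554 = -0.710

-0.710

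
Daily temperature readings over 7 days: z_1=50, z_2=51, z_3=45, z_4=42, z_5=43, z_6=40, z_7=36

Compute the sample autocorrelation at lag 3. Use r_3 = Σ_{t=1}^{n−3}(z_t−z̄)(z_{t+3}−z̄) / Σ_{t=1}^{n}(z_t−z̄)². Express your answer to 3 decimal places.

Mean z̄ = (50 + 51 + 45 + 42 + 43 + 40 + 36)/7 = 43.8571
Deviations from mean: 6.1429, 7.1429, 1.1429, -1.8571, -0.8571, -3.8571, -7.8571
Numerator Σ_{t=1}^{4}(z_t−z̄)(z_{t+3}−z̄) = -7.3469
Denominator Σ(z_t−z̄)² = 170.8571
r_3 = -7.3469 / 170.8571 = -0.043

-0.043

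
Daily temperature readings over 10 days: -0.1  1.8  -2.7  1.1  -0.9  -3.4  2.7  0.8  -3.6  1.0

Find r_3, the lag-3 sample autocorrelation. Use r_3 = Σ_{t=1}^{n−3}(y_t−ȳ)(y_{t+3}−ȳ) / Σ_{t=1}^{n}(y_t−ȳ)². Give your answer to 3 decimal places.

0.538

Mean ȳ = (-0.1 + 1.8 − 2.7 + 1.1 − 0.9 − 3.4 + 2.7 + 0.8 − 3.6 + 1.0)/10 = -0.3300
Σ(y_t−ȳ)(y_{t+3}−ȳ) = (0.3289) + (-1.2141) + (7.2759) + (4.3329) + (-0.6441) + (10.0389) + (4.0299) = 24.1483
Denominator Σ(y_t−ȳ)² = 44.9210
r_3 = 24.1483 / 44.9210 = 0.538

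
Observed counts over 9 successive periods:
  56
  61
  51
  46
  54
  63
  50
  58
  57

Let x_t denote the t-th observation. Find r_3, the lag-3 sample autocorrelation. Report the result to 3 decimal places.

Mean x̄ = (56 + 61 + 51 + 46 + 54 + 63 + 50 + 58 + 57)/9 = 55.1111
Numerator Σ_{t=1}^{6}(x_t−x̄)(x_{t+3}−x̄) = 11.1852
Denominator Σ(x_t−x̄)² = 236.8889
r_3 = 11.1852 / 236.8889 = 0.047

0.047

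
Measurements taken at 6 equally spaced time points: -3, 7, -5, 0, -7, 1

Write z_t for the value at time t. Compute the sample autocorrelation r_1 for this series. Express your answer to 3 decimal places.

-0.562

Mean z̄ = (-3 + 7 − 5 + 0 − 7 + 1)/6 = -1.1667
Deviations from mean: -1.8333, 8.1667, -3.8333, 1.1667, -5.8333, 2.1667
Σ(z_t−z̄)(z_{t+1}−z̄) = (-14.9722) + (-31.3056) + (-4.4722) + (-6.8056) + (-12.6389) = -70.1944
Denominator Σ(z_t−z̄)² = 124.8333
r_1 = -70.1944 / 124.8333 = -0.562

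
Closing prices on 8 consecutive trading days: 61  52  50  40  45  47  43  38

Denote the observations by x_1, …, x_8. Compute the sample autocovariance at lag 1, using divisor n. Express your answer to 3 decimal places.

14.250

Mean x̄ = (61 + 52 + 50 + 40 + 45 + 47 + 43 + 38)/8 = 47.0000
Σ_{t=1}^{7}(x_t−x̄)(x_{t+1}−x̄) = 114.0000
γ_1 = 114.0000 / 8 = 14.250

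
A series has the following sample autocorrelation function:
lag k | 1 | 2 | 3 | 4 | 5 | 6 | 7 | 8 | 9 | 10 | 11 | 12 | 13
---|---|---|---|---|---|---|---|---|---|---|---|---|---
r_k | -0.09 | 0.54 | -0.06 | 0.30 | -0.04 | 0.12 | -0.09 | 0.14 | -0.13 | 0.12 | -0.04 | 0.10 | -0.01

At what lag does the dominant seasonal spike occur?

2

The largest autocorrelation is r_2 = 0.54, with a weaker echo at lag 4 (0.30); the remaining lags stay at or below 0.14.
The dominant spike at lag 2 indicates a seasonal period of 2.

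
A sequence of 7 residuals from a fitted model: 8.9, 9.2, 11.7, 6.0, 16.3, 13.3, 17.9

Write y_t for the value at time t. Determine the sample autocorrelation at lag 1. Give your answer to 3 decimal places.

Mean ȳ = (8.9 + 9.2 + 11.7 + 6.0 + 16.3 + 13.3 + 17.9)/7 = 11.9000
Deviations from mean: -3.0000, -2.7000, -0.2000, -5.9000, 4.4000, 1.4000, 6.0000
Numerator Σ_{t=1}^{6}(y_t−ȳ)(y_{t+1}−ȳ) = -1.5800
Denominator Σ(y_t−ȳ)² = 108.4600
r_1 = -1.5800 / 108.4600 = -0.015

-0.015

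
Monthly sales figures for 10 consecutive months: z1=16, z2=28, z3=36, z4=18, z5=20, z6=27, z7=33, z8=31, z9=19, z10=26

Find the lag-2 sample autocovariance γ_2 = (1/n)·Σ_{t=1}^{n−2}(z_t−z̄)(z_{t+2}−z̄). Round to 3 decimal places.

-26.532

Mean z̄ = (16 + 28 + 36 + 18 + 20 + 27 + 33 + 31 + 19 + 26)/10 = 25.4000
Σ_{t=1}^{8}(z_t−z̄)(z_{t+2}−z̄) = -265.3200
γ_2 = -265.3200 / 10 = -26.532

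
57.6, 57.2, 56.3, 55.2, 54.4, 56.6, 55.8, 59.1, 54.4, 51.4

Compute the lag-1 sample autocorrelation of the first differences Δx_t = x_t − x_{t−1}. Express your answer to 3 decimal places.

First differences Δx: -0.4, -0.9, -1.1, -0.8, 2.2, -0.8, 3.3, -4.7, -3.0
Mean of differences = -0.6889
Numerator Σ(Δx_t−Δx̄)(Δx_{t+1}−Δx̄) = -7.7435
Denominator Σ(Δx_t−Δx̄)² = 46.0089
r_1(Δx) = -7.7435 / 46.0089 = -0.168

-0.168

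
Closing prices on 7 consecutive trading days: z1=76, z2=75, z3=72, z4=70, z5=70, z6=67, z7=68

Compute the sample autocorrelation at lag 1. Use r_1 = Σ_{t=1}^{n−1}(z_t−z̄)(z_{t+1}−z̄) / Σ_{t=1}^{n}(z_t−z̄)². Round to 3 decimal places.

Mean z̄ = (76 + 75 + 72 + 70 + 70 + 67 + 68)/7 = 71.1429
Σ(z_t−z̄)(z_{t+1}−z̄) = (18.7347) + (3.3061) + (-0.9796) + (1.3061) + (4.7347) + (13.0204) = 40.1224
Denominator Σ(z_t−z̄)² = 68.8571
r_1 = 40.1224 / 68.8571 = 0.583

0.583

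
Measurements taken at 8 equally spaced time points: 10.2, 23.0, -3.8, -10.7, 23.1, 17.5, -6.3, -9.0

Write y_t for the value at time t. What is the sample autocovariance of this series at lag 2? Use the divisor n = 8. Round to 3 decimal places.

-133.371

Mean ȳ = (10.2 + 23.0 − 3.8 − 10.7 + 23.1 + 17.5 − 6.3 − 9.0)/8 = 5.5000
Σ_{t=1}^{6}(y_t−ȳ)(y_{t+2}−ȳ) = -1066.9700
γ_2 = -1066.9700 / 8 = -133.371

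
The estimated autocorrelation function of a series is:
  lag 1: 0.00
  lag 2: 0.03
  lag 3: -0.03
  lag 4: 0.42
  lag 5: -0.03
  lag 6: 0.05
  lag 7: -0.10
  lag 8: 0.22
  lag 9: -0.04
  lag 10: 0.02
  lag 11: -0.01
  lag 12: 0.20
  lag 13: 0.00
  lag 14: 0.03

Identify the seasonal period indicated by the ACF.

The largest autocorrelation is r_4 = 0.42, with weaker echoes at lags 8 (0.22) and 12 (0.20); the remaining lags stay at or below 0.05.
The dominant spike at lag 4 indicates a seasonal period of 4.

4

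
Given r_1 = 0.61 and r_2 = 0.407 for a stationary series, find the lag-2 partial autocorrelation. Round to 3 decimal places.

φ_{22} = (r_2 − r_1²) / (1 − r_1²)
r_1² = (0.61)² = 0.3721
Numerator = 0.407 − 0.3721 = 0.0349; denominator = 1 − 0.3721 = 0.6279
φ_{22} = 0.0349 / 0.6279 = 0.056

0.056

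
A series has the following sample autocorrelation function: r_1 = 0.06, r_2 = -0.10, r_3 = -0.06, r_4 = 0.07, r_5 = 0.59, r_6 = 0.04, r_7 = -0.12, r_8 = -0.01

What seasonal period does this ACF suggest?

5

The largest autocorrelation is r_5 = 0.59; the remaining lags stay at or below 0.07.
The dominant spike at lag 5 indicates a seasonal period of 5.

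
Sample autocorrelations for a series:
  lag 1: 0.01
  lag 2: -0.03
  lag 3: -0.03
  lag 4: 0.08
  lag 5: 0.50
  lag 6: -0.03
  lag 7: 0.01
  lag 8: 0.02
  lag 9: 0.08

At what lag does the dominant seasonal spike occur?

The largest autocorrelation is r_5 = 0.50; the remaining lags stay at or below 0.08.
The dominant spike at lag 5 indicates a seasonal period of 5.

5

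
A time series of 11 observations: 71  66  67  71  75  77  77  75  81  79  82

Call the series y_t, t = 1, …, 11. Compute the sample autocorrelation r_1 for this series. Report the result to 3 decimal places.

0.679

Mean ȳ = (71 + 66 + 67 + 71 + 75 + 77 + 77 + 75 + 81 + 79 + 82)/11 = 74.6364
Numerator Σ_{t=1}^{10}(y_t−ȳ)(y_{t+1}−ȳ) = 193.3223
Denominator Σ(y_t−ȳ)² = 284.5455
r_1 = 193.3223 / 284.5455 = 0.679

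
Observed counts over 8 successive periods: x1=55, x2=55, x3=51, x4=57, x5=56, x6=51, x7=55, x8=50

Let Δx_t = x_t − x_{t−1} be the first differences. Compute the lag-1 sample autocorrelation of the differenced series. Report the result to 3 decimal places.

First differences Δx: 0, -4, 6, -1, -5, 4, -5
Mean of differences = -0.7143
Numerator Σ(Δx_t−Δx̄)(Δx_{t+1}−Δx̄) = -65.5102
Denominator Σ(Δx_t−Δx̄)² = 115.4286
r_1(Δx) = -65.5102 / 115.4286 = -0.568

-0.568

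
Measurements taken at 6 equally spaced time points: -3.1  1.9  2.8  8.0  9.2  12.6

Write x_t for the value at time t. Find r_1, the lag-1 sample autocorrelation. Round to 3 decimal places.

0.423

Mean x̄ = (-3.1 + 1.9 + 2.8 + 8.0 + 9.2 + 12.6)/6 = 5.2333
Deviations from mean: -8.3333, -3.3333, -2.4333, 2.7667, 3.9667, 7.3667
Numerator Σ_{t=1}^{5}(x_t−x̄)(x_{t+1}−x̄) = 69.3522
Denominator Σ(x_t−x̄)² = 164.1333
r_1 = 69.3522 / 164.1333 = 0.423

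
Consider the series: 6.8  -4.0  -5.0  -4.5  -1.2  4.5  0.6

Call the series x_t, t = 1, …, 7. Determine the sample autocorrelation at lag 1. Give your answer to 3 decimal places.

Mean x̄ = (6.8 − 4.0 − 5.0 − 4.5 − 1.2 + 4.5 + 0.6)/7 = -0.4000
Deviations from mean: 7.2000, -3.6000, -4.6000, -4.1000, -0.8000, 4.9000, 1.0000
Σ(x_t−x̄)(x_{t+1}−x̄) = (-25.9200) + (16.5600) + (18.8600) + (3.2800) + (-3.9200) + (4.9000) = 13.7600
Denominator Σ(x_t−x̄)² = 128.4200
r_1 = 13.7600 / 128.4200 = 0.107

0.107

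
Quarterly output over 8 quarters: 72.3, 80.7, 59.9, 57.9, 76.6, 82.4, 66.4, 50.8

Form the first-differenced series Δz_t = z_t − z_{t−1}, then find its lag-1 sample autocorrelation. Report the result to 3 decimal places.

0.031

First differences Δz: 8.4, -20.8, -2.0, 18.7, 5.8, -16.0, -15.6
Mean of differences = -3.0714
Numerator Σ(Δz_t−Δz̄)(Δz_{t+1}−Δz̄) = 41.3849
Denominator Σ(Δz_t−Δz̄)² = 1323.8543
r_1(Δz) = 41.3849 / 1323.8543 = 0.031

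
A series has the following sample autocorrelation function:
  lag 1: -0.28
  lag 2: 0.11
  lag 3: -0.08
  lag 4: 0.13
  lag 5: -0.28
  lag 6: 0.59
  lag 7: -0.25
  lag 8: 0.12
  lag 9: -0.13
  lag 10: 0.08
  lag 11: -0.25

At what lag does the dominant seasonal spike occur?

6

The largest autocorrelation is r_6 = 0.59; the remaining lags stay at or below 0.13.
The dominant spike at lag 6 indicates a seasonal period of 6.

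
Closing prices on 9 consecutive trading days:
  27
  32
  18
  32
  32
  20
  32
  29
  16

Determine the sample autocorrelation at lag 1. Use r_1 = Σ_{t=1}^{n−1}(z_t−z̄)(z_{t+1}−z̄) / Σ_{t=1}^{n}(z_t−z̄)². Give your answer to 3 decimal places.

-0.409

Mean z̄ = (27 + 32 + 18 + 32 + 32 + 20 + 32 + 29 + 16)/9 = 26.4444
Numerator Σ_{t=1}^{8}(z_t−z̄)(z_{t+1}−z̄) = -143.9753
Denominator Σ(z_t−z̄)² = 352.2222
r_1 = -143.9753 / 352.2222 = -0.409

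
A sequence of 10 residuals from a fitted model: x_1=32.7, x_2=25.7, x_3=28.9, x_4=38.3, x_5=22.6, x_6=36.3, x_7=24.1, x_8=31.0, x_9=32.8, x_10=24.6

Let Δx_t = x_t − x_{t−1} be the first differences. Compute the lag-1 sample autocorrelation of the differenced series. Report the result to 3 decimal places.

First differences Δx: -7.0, 3.2, 9.4, -15.7, 13.7, -12.2, 6.9, 1.8, -8.2
Mean of differences = -0.9000
Numerator Σ(Δx_t−Δx̄)(Δx_{t+1}−Δx̄) = -603.0700
Denominator Σ(Δx_t−Δx̄)² = 841.4200
r_1(Δx) = -603.0700 / 841.4200 = -0.717

-0.717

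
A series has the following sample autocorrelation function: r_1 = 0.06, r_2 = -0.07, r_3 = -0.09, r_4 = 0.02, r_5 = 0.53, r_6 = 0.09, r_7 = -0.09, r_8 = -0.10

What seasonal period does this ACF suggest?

5

The largest autocorrelation is r_5 = 0.53; the remaining lags stay at or below 0.09.
The dominant spike at lag 5 indicates a seasonal period of 5.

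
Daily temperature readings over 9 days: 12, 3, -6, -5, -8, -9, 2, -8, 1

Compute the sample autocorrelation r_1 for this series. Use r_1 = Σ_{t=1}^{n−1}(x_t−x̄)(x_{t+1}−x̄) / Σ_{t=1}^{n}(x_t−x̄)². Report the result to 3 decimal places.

0.133

Mean x̄ = (12 + 3 − 6 − 5 − 8 − 9 + 2 − 8 + 1)/9 = -2.0000
Numerator Σ_{t=1}^{8}(x_t−x̄)(x_{t+1}−x̄) = 52.0000
Denominator Σ(x_t−x̄)² = 392.0000
r_1 = 52.0000 / 392.0000 = 0.133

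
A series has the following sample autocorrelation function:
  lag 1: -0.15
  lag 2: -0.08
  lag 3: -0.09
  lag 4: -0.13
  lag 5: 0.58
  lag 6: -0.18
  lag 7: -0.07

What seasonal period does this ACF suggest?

The largest autocorrelation is r_5 = 0.58; the remaining lags stay at or below -0.07.
The dominant spike at lag 5 indicates a seasonal period of 5.

5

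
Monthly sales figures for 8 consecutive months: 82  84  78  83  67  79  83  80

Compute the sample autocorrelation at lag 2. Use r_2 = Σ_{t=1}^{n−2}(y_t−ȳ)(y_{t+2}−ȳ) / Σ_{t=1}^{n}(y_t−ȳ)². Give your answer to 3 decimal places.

Mean ȳ = (82 + 84 + 78 + 83 + 67 + 79 + 83 + 80)/8 = 79.5000
Σ(y_t−ȳ)(y_{t+2}−ȳ) = (-3.7500) + (15.7500) + (18.7500) + (-1.7500) + (-43.7500) + (-0.2500) = -15.0000
Denominator Σ(y_t−ȳ)² = 210.0000
r_2 = -15.0000 / 210.0000 = -0.071

-0.071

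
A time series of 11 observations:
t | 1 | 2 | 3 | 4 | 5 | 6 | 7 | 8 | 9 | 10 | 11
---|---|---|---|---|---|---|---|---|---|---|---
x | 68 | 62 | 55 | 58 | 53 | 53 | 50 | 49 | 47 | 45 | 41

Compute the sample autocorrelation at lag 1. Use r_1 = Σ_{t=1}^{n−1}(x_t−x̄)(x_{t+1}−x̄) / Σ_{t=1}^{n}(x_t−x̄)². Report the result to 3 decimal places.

0.567

Mean x̄ = (68 + 62 + 55 + 58 + 53 + 53 + 50 + 49 + 47 + 45 + 41)/11 = 52.8182
Numerator Σ_{t=1}^{10}(x_t−x̄)(x_{t+1}−x̄) = 342.0579
Denominator Σ(x_t−x̄)² = 603.6364
r_1 = 342.0579 / 603.6364 = 0.567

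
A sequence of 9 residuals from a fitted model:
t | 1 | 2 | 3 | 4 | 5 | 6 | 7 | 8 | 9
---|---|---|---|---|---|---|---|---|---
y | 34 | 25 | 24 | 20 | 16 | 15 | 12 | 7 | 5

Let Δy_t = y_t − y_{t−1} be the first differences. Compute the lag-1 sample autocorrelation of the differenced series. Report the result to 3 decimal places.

First differences Δy: -9, -1, -4, -4, -1, -3, -5, -2
Mean of differences = -3.6250
Numerator Σ(Δy_t−Δȳ)(Δy_{t+1}−Δȳ) = -17.3906
Denominator Σ(Δy_t−Δȳ)² = 47.8750
r_1(Δy) = -17.3906 / 47.8750 = -0.363

-0.363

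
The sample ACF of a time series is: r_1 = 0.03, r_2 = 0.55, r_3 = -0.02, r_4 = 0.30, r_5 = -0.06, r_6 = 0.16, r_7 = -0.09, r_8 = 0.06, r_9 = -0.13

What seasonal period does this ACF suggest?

The largest autocorrelation is r_2 = 0.55, with weaker echoes at lags 4 (0.30) and 6 (0.16); the remaining lags stay at or below 0.06.
The dominant spike at lag 2 indicates a seasonal period of 2.

2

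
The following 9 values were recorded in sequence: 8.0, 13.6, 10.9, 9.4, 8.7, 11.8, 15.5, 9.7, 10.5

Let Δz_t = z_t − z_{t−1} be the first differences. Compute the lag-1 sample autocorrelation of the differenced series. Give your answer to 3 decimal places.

-0.262

First differences Δz: 5.6, -2.7, -1.5, -0.7, 3.1, 3.7, -5.8, 0.8
Mean of differences = 0.3125
Numerator Σ(Δz_t−Δz̄)(Δz_{t+1}−Δz̄) = -25.6989
Denominator Σ(Δz_t−Δz̄)² = 98.1888
r_1(Δz) = -25.6989 / 98.1888 = -0.262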